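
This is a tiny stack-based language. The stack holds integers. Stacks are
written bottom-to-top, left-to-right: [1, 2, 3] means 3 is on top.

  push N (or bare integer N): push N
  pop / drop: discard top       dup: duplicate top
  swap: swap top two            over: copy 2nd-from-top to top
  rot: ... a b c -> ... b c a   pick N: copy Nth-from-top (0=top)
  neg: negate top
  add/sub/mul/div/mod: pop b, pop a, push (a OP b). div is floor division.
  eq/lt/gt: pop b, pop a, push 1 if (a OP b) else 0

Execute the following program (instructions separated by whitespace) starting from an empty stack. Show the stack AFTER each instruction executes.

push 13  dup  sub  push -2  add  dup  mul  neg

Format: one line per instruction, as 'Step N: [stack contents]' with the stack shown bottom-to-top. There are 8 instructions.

Step 1: [13]
Step 2: [13, 13]
Step 3: [0]
Step 4: [0, -2]
Step 5: [-2]
Step 6: [-2, -2]
Step 7: [4]
Step 8: [-4]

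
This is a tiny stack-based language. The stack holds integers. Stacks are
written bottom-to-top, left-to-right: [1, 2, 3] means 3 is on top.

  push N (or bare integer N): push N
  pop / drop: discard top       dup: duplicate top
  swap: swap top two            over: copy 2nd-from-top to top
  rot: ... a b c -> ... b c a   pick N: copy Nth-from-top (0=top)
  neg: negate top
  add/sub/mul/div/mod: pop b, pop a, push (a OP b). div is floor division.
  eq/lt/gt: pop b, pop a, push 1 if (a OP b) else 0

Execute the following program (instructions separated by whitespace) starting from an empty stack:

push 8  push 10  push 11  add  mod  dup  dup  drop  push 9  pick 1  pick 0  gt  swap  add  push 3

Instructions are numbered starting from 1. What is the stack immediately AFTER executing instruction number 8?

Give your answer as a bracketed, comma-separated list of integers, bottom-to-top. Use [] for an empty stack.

Answer: [8, 8]

Derivation:
Step 1 ('push 8'): [8]
Step 2 ('push 10'): [8, 10]
Step 3 ('push 11'): [8, 10, 11]
Step 4 ('add'): [8, 21]
Step 5 ('mod'): [8]
Step 6 ('dup'): [8, 8]
Step 7 ('dup'): [8, 8, 8]
Step 8 ('drop'): [8, 8]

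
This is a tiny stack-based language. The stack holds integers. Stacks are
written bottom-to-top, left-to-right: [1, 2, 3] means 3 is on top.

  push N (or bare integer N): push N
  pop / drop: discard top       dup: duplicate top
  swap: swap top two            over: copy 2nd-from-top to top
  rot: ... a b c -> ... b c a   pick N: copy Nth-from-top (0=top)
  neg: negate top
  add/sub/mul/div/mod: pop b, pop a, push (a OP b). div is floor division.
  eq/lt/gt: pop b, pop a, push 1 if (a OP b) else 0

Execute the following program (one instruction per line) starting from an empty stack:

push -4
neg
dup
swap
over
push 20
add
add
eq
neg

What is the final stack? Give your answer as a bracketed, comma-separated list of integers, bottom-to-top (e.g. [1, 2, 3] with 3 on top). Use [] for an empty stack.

Answer: [0]

Derivation:
After 'push -4': [-4]
After 'neg': [4]
After 'dup': [4, 4]
After 'swap': [4, 4]
After 'over': [4, 4, 4]
After 'push 20': [4, 4, 4, 20]
After 'add': [4, 4, 24]
After 'add': [4, 28]
After 'eq': [0]
After 'neg': [0]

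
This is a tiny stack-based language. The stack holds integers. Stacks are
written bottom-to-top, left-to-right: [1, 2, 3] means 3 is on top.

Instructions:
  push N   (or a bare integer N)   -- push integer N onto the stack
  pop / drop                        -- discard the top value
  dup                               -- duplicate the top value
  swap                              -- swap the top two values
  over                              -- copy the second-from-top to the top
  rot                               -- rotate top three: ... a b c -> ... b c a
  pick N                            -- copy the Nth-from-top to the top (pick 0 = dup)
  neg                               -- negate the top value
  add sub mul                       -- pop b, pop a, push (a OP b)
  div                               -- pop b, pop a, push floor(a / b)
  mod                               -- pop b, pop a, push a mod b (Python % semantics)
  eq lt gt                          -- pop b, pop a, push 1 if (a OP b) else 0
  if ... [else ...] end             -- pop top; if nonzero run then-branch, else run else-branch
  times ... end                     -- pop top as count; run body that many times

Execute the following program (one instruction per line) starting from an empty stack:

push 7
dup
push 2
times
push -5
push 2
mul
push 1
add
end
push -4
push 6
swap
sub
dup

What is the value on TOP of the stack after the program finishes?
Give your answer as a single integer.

After 'push 7': [7]
After 'dup': [7, 7]
After 'push 2': [7, 7, 2]
After 'times': [7, 7]
After 'push -5': [7, 7, -5]
After 'push 2': [7, 7, -5, 2]
After 'mul': [7, 7, -10]
After 'push 1': [7, 7, -10, 1]
After 'add': [7, 7, -9]
After 'push -5': [7, 7, -9, -5]
After 'push 2': [7, 7, -9, -5, 2]
After 'mul': [7, 7, -9, -10]
After 'push 1': [7, 7, -9, -10, 1]
After 'add': [7, 7, -9, -9]
After 'push -4': [7, 7, -9, -9, -4]
After 'push 6': [7, 7, -9, -9, -4, 6]
After 'swap': [7, 7, -9, -9, 6, -4]
After 'sub': [7, 7, -9, -9, 10]
After 'dup': [7, 7, -9, -9, 10, 10]

Answer: 10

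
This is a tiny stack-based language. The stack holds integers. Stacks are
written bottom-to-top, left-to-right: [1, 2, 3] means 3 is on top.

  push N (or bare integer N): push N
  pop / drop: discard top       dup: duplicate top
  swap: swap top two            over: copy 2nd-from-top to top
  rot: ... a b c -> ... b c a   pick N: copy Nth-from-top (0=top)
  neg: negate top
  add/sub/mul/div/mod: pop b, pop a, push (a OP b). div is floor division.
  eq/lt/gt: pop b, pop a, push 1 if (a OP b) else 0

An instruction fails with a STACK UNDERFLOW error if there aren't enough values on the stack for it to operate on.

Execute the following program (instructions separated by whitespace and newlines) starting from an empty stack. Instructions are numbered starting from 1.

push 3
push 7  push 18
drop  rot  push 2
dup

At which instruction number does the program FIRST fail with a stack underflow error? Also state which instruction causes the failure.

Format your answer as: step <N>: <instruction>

Step 1 ('push 3'): stack = [3], depth = 1
Step 2 ('push 7'): stack = [3, 7], depth = 2
Step 3 ('push 18'): stack = [3, 7, 18], depth = 3
Step 4 ('drop'): stack = [3, 7], depth = 2
Step 5 ('rot'): needs 3 value(s) but depth is 2 — STACK UNDERFLOW

Answer: step 5: rot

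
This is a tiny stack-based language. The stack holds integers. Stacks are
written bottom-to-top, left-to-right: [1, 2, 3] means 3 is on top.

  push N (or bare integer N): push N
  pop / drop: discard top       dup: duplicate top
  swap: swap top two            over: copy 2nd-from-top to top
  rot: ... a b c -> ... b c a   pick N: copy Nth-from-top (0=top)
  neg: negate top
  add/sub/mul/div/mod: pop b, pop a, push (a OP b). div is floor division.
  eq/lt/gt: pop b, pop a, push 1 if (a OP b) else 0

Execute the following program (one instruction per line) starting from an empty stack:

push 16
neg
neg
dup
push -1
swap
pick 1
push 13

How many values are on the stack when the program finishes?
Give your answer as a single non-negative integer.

Answer: 5

Derivation:
After 'push 16': stack = [16] (depth 1)
After 'neg': stack = [-16] (depth 1)
After 'neg': stack = [16] (depth 1)
After 'dup': stack = [16, 16] (depth 2)
After 'push -1': stack = [16, 16, -1] (depth 3)
After 'swap': stack = [16, -1, 16] (depth 3)
After 'pick 1': stack = [16, -1, 16, -1] (depth 4)
After 'push 13': stack = [16, -1, 16, -1, 13] (depth 5)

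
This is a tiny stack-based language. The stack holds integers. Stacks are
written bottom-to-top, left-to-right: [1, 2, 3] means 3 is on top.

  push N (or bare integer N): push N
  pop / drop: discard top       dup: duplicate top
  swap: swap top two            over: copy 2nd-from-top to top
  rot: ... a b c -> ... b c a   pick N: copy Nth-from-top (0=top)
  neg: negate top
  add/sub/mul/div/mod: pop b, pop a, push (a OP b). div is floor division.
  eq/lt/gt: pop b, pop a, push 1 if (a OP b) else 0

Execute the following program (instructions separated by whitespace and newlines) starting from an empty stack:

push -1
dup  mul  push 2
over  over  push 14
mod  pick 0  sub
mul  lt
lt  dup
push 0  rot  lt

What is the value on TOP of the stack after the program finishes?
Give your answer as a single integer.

After 'push -1': [-1]
After 'dup': [-1, -1]
After 'mul': [1]
After 'push 2': [1, 2]
After 'over': [1, 2, 1]
After 'over': [1, 2, 1, 2]
After 'push 14': [1, 2, 1, 2, 14]
After 'mod': [1, 2, 1, 2]
After 'pick 0': [1, 2, 1, 2, 2]
After 'sub': [1, 2, 1, 0]
After 'mul': [1, 2, 0]
After 'lt': [1, 0]
After 'lt': [0]
After 'dup': [0, 0]
After 'push 0': [0, 0, 0]
After 'rot': [0, 0, 0]
After 'lt': [0, 0]

Answer: 0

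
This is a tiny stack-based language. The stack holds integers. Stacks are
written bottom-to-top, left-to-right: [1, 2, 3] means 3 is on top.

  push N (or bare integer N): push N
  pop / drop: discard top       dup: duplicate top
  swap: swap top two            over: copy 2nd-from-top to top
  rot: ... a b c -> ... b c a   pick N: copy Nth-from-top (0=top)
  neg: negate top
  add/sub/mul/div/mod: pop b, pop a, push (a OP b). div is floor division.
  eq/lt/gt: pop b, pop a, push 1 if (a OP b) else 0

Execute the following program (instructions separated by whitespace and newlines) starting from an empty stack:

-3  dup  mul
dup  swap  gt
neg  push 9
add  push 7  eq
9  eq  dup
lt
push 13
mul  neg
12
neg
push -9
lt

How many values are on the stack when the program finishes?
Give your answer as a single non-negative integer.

After 'push -3': stack = [-3] (depth 1)
After 'dup': stack = [-3, -3] (depth 2)
After 'mul': stack = [9] (depth 1)
After 'dup': stack = [9, 9] (depth 2)
After 'swap': stack = [9, 9] (depth 2)
After 'gt': stack = [0] (depth 1)
After 'neg': stack = [0] (depth 1)
After 'push 9': stack = [0, 9] (depth 2)
After 'add': stack = [9] (depth 1)
After 'push 7': stack = [9, 7] (depth 2)
  ...
After 'eq': stack = [0] (depth 1)
After 'dup': stack = [0, 0] (depth 2)
After 'lt': stack = [0] (depth 1)
After 'push 13': stack = [0, 13] (depth 2)
After 'mul': stack = [0] (depth 1)
After 'neg': stack = [0] (depth 1)
After 'push 12': stack = [0, 12] (depth 2)
After 'neg': stack = [0, -12] (depth 2)
After 'push -9': stack = [0, -12, -9] (depth 3)
After 'lt': stack = [0, 1] (depth 2)

Answer: 2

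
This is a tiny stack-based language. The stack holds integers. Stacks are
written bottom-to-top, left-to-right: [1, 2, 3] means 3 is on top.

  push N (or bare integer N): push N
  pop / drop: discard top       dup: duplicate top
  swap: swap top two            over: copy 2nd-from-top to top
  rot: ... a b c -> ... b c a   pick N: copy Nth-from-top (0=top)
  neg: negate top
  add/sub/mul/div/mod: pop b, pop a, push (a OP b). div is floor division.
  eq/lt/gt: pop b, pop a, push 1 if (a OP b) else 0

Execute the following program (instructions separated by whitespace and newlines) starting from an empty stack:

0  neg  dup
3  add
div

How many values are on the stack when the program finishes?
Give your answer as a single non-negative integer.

After 'push 0': stack = [0] (depth 1)
After 'neg': stack = [0] (depth 1)
After 'dup': stack = [0, 0] (depth 2)
After 'push 3': stack = [0, 0, 3] (depth 3)
After 'add': stack = [0, 3] (depth 2)
After 'div': stack = [0] (depth 1)

Answer: 1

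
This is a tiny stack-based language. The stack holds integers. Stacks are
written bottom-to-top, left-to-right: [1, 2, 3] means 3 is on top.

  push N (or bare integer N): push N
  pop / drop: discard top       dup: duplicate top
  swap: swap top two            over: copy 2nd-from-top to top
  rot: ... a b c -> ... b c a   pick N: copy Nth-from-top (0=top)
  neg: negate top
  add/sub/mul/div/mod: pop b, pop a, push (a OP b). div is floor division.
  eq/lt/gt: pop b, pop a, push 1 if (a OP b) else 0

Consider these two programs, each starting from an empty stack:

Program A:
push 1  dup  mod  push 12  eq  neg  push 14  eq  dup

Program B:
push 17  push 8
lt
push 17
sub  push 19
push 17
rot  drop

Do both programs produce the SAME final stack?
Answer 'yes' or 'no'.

Program A trace:
  After 'push 1': [1]
  After 'dup': [1, 1]
  After 'mod': [0]
  After 'push 12': [0, 12]
  After 'eq': [0]
  After 'neg': [0]
  After 'push 14': [0, 14]
  After 'eq': [0]
  After 'dup': [0, 0]
Program A final stack: [0, 0]

Program B trace:
  After 'push 17': [17]
  After 'push 8': [17, 8]
  After 'lt': [0]
  After 'push 17': [0, 17]
  After 'sub': [-17]
  After 'push 19': [-17, 19]
  After 'push 17': [-17, 19, 17]
  After 'rot': [19, 17, -17]
  After 'drop': [19, 17]
Program B final stack: [19, 17]
Same: no

Answer: no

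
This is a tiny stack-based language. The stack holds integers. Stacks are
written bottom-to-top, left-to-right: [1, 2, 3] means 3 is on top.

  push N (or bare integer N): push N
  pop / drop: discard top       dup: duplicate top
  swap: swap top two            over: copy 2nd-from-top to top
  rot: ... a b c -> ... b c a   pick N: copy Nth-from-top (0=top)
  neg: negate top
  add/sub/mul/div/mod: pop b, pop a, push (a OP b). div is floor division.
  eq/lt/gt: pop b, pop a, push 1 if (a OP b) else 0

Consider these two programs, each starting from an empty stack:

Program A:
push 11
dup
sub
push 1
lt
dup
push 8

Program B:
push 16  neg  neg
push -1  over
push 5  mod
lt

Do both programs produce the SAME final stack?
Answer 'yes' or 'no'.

Answer: no

Derivation:
Program A trace:
  After 'push 11': [11]
  After 'dup': [11, 11]
  After 'sub': [0]
  After 'push 1': [0, 1]
  After 'lt': [1]
  After 'dup': [1, 1]
  After 'push 8': [1, 1, 8]
Program A final stack: [1, 1, 8]

Program B trace:
  After 'push 16': [16]
  After 'neg': [-16]
  After 'neg': [16]
  After 'push -1': [16, -1]
  After 'over': [16, -1, 16]
  After 'push 5': [16, -1, 16, 5]
  After 'mod': [16, -1, 1]
  After 'lt': [16, 1]
Program B final stack: [16, 1]
Same: no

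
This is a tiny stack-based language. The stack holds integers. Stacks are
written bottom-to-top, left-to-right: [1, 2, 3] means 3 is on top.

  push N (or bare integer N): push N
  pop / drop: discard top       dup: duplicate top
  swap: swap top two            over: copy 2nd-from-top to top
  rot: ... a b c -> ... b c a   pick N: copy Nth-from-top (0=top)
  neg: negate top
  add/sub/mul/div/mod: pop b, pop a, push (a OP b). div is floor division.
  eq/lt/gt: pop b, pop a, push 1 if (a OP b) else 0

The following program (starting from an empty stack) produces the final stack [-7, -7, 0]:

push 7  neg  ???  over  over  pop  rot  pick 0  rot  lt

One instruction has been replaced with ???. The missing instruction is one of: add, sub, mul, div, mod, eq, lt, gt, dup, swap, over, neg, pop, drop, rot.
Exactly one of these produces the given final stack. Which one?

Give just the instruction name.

Stack before ???: [-7]
Stack after ???:  [-7, -7]
The instruction that transforms [-7] -> [-7, -7] is: dup

Answer: dup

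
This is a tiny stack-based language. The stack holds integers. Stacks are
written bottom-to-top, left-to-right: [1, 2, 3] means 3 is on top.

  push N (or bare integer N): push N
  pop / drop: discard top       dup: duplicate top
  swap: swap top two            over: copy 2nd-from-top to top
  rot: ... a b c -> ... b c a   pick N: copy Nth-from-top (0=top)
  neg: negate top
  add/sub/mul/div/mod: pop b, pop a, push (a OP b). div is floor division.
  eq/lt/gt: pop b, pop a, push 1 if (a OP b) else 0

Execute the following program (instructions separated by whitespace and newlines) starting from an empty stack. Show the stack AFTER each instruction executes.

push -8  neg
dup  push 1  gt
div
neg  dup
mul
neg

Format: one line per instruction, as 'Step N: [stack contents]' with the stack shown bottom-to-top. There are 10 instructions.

Step 1: [-8]
Step 2: [8]
Step 3: [8, 8]
Step 4: [8, 8, 1]
Step 5: [8, 1]
Step 6: [8]
Step 7: [-8]
Step 8: [-8, -8]
Step 9: [64]
Step 10: [-64]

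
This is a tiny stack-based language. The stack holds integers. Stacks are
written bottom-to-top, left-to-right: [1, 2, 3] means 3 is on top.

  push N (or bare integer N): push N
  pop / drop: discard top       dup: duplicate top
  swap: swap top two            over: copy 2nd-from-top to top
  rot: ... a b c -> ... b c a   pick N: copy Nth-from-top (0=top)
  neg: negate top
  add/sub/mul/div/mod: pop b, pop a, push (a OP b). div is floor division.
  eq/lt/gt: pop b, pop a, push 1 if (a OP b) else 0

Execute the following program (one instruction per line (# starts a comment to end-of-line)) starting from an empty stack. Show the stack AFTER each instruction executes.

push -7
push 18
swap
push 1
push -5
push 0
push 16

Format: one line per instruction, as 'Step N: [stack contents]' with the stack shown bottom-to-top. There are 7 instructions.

Step 1: [-7]
Step 2: [-7, 18]
Step 3: [18, -7]
Step 4: [18, -7, 1]
Step 5: [18, -7, 1, -5]
Step 6: [18, -7, 1, -5, 0]
Step 7: [18, -7, 1, -5, 0, 16]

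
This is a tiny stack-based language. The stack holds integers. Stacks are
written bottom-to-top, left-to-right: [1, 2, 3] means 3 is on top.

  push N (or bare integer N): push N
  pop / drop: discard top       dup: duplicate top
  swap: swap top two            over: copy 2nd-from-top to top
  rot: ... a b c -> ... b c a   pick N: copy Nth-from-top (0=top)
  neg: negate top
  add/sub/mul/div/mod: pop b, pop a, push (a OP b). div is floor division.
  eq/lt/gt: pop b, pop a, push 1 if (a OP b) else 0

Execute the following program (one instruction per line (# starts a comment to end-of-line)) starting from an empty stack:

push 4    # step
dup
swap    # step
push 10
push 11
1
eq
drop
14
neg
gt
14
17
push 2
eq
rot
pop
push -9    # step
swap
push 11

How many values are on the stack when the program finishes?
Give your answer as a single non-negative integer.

After 'push 4': stack = [4] (depth 1)
After 'dup': stack = [4, 4] (depth 2)
After 'swap': stack = [4, 4] (depth 2)
After 'push 10': stack = [4, 4, 10] (depth 3)
After 'push 11': stack = [4, 4, 10, 11] (depth 4)
After 'push 1': stack = [4, 4, 10, 11, 1] (depth 5)
After 'eq': stack = [4, 4, 10, 0] (depth 4)
After 'drop': stack = [4, 4, 10] (depth 3)
After 'push 14': stack = [4, 4, 10, 14] (depth 4)
After 'neg': stack = [4, 4, 10, -14] (depth 4)
After 'gt': stack = [4, 4, 1] (depth 3)
After 'push 14': stack = [4, 4, 1, 14] (depth 4)
After 'push 17': stack = [4, 4, 1, 14, 17] (depth 5)
After 'push 2': stack = [4, 4, 1, 14, 17, 2] (depth 6)
After 'eq': stack = [4, 4, 1, 14, 0] (depth 5)
After 'rot': stack = [4, 4, 14, 0, 1] (depth 5)
After 'pop': stack = [4, 4, 14, 0] (depth 4)
After 'push -9': stack = [4, 4, 14, 0, -9] (depth 5)
After 'swap': stack = [4, 4, 14, -9, 0] (depth 5)
After 'push 11': stack = [4, 4, 14, -9, 0, 11] (depth 6)

Answer: 6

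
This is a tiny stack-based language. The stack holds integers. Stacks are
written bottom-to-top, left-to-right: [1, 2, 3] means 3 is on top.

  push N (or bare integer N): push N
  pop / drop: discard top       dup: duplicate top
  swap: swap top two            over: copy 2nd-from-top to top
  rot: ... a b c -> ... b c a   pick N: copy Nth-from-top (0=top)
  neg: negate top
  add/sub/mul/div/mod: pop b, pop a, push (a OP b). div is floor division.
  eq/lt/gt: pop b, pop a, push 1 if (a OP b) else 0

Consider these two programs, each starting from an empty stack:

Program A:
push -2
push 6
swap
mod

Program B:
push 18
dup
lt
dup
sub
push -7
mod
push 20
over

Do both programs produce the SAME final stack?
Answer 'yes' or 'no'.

Answer: no

Derivation:
Program A trace:
  After 'push -2': [-2]
  After 'push 6': [-2, 6]
  After 'swap': [6, -2]
  After 'mod': [0]
Program A final stack: [0]

Program B trace:
  After 'push 18': [18]
  After 'dup': [18, 18]
  After 'lt': [0]
  After 'dup': [0, 0]
  After 'sub': [0]
  After 'push -7': [0, -7]
  After 'mod': [0]
  After 'push 20': [0, 20]
  After 'over': [0, 20, 0]
Program B final stack: [0, 20, 0]
Same: no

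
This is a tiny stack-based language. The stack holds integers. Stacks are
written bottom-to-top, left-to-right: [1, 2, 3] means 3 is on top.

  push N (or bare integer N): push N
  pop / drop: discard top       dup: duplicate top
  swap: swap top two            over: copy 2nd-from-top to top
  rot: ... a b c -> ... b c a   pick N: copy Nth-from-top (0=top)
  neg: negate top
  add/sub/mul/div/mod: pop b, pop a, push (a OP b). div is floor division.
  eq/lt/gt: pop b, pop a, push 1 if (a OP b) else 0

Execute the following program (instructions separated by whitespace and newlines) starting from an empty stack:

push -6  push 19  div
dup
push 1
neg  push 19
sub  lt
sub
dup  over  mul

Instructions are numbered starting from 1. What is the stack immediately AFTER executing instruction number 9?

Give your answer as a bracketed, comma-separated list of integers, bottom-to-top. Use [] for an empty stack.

Answer: [-1, 0]

Derivation:
Step 1 ('push -6'): [-6]
Step 2 ('push 19'): [-6, 19]
Step 3 ('div'): [-1]
Step 4 ('dup'): [-1, -1]
Step 5 ('push 1'): [-1, -1, 1]
Step 6 ('neg'): [-1, -1, -1]
Step 7 ('push 19'): [-1, -1, -1, 19]
Step 8 ('sub'): [-1, -1, -20]
Step 9 ('lt'): [-1, 0]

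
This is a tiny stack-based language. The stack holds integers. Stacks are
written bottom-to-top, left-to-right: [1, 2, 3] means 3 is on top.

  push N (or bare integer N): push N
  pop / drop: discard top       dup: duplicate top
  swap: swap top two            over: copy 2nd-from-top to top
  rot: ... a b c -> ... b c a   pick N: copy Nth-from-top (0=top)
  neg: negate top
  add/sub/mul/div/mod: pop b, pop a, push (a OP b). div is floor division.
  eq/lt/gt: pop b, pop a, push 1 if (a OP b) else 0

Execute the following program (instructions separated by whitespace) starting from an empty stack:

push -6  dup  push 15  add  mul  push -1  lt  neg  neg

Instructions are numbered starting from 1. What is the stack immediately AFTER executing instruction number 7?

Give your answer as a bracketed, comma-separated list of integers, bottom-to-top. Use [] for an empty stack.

Answer: [1]

Derivation:
Step 1 ('push -6'): [-6]
Step 2 ('dup'): [-6, -6]
Step 3 ('push 15'): [-6, -6, 15]
Step 4 ('add'): [-6, 9]
Step 5 ('mul'): [-54]
Step 6 ('push -1'): [-54, -1]
Step 7 ('lt'): [1]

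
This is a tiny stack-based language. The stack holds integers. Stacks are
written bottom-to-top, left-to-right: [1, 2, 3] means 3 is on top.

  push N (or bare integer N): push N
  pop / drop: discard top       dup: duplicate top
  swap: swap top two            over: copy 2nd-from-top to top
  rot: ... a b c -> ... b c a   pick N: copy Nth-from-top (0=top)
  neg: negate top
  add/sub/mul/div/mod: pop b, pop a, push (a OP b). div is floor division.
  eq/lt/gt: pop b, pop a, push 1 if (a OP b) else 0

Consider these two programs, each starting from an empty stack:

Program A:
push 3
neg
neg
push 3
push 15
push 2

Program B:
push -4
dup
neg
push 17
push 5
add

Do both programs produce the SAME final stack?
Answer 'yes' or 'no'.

Program A trace:
  After 'push 3': [3]
  After 'neg': [-3]
  After 'neg': [3]
  After 'push 3': [3, 3]
  After 'push 15': [3, 3, 15]
  After 'push 2': [3, 3, 15, 2]
Program A final stack: [3, 3, 15, 2]

Program B trace:
  After 'push -4': [-4]
  After 'dup': [-4, -4]
  After 'neg': [-4, 4]
  After 'push 17': [-4, 4, 17]
  After 'push 5': [-4, 4, 17, 5]
  After 'add': [-4, 4, 22]
Program B final stack: [-4, 4, 22]
Same: no

Answer: no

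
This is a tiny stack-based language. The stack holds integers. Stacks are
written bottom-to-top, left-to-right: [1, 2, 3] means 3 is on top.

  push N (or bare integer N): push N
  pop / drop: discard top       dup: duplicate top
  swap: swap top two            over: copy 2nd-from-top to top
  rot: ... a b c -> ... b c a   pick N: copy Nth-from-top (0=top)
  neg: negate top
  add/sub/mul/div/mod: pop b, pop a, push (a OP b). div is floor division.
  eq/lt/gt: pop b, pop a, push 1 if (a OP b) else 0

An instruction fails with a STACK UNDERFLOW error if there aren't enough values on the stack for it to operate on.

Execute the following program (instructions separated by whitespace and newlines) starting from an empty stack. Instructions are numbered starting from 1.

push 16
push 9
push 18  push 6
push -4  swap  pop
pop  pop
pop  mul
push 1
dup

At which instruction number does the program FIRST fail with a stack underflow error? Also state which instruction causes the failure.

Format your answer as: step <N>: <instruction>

Answer: step 11: mul

Derivation:
Step 1 ('push 16'): stack = [16], depth = 1
Step 2 ('push 9'): stack = [16, 9], depth = 2
Step 3 ('push 18'): stack = [16, 9, 18], depth = 3
Step 4 ('push 6'): stack = [16, 9, 18, 6], depth = 4
Step 5 ('push -4'): stack = [16, 9, 18, 6, -4], depth = 5
Step 6 ('swap'): stack = [16, 9, 18, -4, 6], depth = 5
Step 7 ('pop'): stack = [16, 9, 18, -4], depth = 4
Step 8 ('pop'): stack = [16, 9, 18], depth = 3
Step 9 ('pop'): stack = [16, 9], depth = 2
Step 10 ('pop'): stack = [16], depth = 1
Step 11 ('mul'): needs 2 value(s) but depth is 1 — STACK UNDERFLOW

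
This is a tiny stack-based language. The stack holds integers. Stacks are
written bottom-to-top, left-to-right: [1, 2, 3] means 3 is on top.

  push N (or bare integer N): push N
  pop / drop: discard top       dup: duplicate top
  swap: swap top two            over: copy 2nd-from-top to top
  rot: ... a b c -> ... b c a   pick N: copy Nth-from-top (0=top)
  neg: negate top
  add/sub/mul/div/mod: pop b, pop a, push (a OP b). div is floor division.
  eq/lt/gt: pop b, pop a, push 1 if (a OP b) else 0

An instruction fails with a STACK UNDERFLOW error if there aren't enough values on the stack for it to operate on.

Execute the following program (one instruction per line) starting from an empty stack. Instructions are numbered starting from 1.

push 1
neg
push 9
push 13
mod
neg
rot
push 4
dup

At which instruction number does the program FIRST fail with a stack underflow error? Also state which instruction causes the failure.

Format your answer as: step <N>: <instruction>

Step 1 ('push 1'): stack = [1], depth = 1
Step 2 ('neg'): stack = [-1], depth = 1
Step 3 ('push 9'): stack = [-1, 9], depth = 2
Step 4 ('push 13'): stack = [-1, 9, 13], depth = 3
Step 5 ('mod'): stack = [-1, 9], depth = 2
Step 6 ('neg'): stack = [-1, -9], depth = 2
Step 7 ('rot'): needs 3 value(s) but depth is 2 — STACK UNDERFLOW

Answer: step 7: rot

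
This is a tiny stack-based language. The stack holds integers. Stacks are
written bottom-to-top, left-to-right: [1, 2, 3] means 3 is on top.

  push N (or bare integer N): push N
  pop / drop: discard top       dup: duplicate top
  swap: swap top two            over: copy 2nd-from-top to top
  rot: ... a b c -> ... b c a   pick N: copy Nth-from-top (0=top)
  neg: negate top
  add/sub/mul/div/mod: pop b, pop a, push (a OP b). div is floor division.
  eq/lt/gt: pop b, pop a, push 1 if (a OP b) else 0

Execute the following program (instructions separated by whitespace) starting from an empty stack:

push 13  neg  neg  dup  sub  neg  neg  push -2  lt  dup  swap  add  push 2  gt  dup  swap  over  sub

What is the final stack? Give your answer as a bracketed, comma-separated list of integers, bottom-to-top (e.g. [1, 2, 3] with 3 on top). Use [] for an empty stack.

After 'push 13': [13]
After 'neg': [-13]
After 'neg': [13]
After 'dup': [13, 13]
After 'sub': [0]
After 'neg': [0]
After 'neg': [0]
After 'push -2': [0, -2]
After 'lt': [0]
After 'dup': [0, 0]
After 'swap': [0, 0]
After 'add': [0]
After 'push 2': [0, 2]
After 'gt': [0]
After 'dup': [0, 0]
After 'swap': [0, 0]
After 'over': [0, 0, 0]
After 'sub': [0, 0]

Answer: [0, 0]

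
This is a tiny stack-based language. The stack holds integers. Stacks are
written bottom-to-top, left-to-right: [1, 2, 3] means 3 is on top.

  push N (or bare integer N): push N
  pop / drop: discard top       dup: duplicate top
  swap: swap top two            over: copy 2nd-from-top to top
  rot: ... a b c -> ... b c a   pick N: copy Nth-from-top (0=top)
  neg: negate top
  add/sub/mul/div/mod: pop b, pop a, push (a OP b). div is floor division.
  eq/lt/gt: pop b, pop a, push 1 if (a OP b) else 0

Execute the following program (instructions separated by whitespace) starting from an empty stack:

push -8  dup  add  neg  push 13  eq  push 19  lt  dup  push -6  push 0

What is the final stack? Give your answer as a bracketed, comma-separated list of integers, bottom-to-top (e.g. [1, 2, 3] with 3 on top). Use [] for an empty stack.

After 'push -8': [-8]
After 'dup': [-8, -8]
After 'add': [-16]
After 'neg': [16]
After 'push 13': [16, 13]
After 'eq': [0]
After 'push 19': [0, 19]
After 'lt': [1]
After 'dup': [1, 1]
After 'push -6': [1, 1, -6]
After 'push 0': [1, 1, -6, 0]

Answer: [1, 1, -6, 0]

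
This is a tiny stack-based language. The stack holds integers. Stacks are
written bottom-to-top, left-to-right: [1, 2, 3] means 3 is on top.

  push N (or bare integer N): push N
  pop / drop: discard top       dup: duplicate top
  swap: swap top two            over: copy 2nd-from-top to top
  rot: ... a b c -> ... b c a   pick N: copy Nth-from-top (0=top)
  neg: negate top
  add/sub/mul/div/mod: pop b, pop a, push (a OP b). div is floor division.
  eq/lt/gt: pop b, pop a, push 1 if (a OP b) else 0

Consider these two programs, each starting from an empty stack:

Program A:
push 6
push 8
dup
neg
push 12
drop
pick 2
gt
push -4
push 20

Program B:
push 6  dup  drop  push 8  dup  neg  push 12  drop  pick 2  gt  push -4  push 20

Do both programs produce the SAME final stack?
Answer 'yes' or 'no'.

Program A trace:
  After 'push 6': [6]
  After 'push 8': [6, 8]
  After 'dup': [6, 8, 8]
  After 'neg': [6, 8, -8]
  After 'push 12': [6, 8, -8, 12]
  After 'drop': [6, 8, -8]
  After 'pick 2': [6, 8, -8, 6]
  After 'gt': [6, 8, 0]
  After 'push -4': [6, 8, 0, -4]
  After 'push 20': [6, 8, 0, -4, 20]
Program A final stack: [6, 8, 0, -4, 20]

Program B trace:
  After 'push 6': [6]
  After 'dup': [6, 6]
  After 'drop': [6]
  After 'push 8': [6, 8]
  After 'dup': [6, 8, 8]
  After 'neg': [6, 8, -8]
  After 'push 12': [6, 8, -8, 12]
  After 'drop': [6, 8, -8]
  After 'pick 2': [6, 8, -8, 6]
  After 'gt': [6, 8, 0]
  After 'push -4': [6, 8, 0, -4]
  After 'push 20': [6, 8, 0, -4, 20]
Program B final stack: [6, 8, 0, -4, 20]
Same: yes

Answer: yes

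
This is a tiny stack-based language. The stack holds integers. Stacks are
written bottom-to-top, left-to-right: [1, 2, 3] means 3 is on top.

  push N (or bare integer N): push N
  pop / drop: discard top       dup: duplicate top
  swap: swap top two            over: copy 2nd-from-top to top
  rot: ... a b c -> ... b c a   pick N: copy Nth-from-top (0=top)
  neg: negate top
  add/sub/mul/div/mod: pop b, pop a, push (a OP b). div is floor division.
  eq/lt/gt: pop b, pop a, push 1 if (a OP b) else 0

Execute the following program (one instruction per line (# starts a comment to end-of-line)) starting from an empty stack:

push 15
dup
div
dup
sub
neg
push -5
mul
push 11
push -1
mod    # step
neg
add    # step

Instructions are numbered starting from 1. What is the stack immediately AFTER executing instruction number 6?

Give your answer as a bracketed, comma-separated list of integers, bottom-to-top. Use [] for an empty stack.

Step 1 ('push 15'): [15]
Step 2 ('dup'): [15, 15]
Step 3 ('div'): [1]
Step 4 ('dup'): [1, 1]
Step 5 ('sub'): [0]
Step 6 ('neg'): [0]

Answer: [0]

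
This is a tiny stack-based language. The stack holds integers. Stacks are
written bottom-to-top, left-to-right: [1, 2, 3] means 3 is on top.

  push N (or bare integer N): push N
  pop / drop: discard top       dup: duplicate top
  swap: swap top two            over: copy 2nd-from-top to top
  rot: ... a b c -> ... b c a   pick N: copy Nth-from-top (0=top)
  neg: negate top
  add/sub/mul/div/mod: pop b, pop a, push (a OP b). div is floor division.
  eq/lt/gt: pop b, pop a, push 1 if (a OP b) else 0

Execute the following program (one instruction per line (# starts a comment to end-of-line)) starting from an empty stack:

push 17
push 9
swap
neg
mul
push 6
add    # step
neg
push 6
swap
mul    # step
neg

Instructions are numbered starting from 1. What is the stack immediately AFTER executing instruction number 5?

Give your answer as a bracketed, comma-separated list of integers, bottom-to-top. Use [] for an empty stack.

Step 1 ('push 17'): [17]
Step 2 ('push 9'): [17, 9]
Step 3 ('swap'): [9, 17]
Step 4 ('neg'): [9, -17]
Step 5 ('mul'): [-153]

Answer: [-153]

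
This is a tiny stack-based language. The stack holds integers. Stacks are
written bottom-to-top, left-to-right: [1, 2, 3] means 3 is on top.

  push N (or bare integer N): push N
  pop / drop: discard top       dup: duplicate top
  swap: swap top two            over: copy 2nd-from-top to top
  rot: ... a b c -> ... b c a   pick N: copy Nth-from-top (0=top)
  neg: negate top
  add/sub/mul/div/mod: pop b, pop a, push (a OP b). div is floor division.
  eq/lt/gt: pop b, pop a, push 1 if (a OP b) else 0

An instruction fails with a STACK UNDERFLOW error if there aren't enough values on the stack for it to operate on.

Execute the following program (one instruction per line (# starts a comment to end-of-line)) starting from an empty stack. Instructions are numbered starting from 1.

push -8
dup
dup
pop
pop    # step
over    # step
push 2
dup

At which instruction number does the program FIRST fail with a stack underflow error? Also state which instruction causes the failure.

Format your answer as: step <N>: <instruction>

Answer: step 6: over

Derivation:
Step 1 ('push -8'): stack = [-8], depth = 1
Step 2 ('dup'): stack = [-8, -8], depth = 2
Step 3 ('dup'): stack = [-8, -8, -8], depth = 3
Step 4 ('pop'): stack = [-8, -8], depth = 2
Step 5 ('pop'): stack = [-8], depth = 1
Step 6 ('over'): needs 2 value(s) but depth is 1 — STACK UNDERFLOW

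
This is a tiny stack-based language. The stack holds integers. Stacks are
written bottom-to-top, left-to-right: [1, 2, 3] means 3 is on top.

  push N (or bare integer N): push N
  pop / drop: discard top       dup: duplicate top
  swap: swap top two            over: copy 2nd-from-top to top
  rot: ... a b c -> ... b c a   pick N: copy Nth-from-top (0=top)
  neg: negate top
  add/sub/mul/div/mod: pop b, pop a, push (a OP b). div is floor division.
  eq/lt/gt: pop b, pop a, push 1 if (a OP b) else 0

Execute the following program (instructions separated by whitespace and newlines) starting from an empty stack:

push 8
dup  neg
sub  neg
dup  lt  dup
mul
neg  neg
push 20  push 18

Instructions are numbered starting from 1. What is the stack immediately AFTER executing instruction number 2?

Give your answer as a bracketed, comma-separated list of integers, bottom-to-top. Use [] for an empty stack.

Step 1 ('push 8'): [8]
Step 2 ('dup'): [8, 8]

Answer: [8, 8]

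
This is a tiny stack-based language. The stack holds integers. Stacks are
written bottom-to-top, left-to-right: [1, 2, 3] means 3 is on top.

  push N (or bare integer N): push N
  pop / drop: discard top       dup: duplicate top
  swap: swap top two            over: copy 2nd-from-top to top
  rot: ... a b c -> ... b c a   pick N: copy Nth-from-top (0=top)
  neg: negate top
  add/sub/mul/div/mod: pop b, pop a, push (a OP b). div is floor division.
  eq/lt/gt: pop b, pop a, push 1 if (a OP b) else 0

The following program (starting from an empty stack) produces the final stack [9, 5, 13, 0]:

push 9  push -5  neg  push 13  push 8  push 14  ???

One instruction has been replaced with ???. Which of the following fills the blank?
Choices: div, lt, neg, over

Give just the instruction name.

Stack before ???: [9, 5, 13, 8, 14]
Stack after ???:  [9, 5, 13, 0]
Checking each choice:
  div: MATCH
  lt: produces [9, 5, 13, 1]
  neg: produces [9, 5, 13, 8, -14]
  over: produces [9, 5, 13, 8, 14, 8]


Answer: div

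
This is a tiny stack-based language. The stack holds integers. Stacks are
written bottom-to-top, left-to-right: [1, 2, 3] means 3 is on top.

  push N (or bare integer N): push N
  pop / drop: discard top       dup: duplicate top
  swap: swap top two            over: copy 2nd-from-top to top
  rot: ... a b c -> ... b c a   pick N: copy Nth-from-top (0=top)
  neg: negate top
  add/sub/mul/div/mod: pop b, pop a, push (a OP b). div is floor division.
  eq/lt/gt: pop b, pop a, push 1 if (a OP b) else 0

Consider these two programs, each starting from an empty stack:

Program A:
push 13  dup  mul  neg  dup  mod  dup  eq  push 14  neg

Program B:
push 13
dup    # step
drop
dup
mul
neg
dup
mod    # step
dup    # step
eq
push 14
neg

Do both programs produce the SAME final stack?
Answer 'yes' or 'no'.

Program A trace:
  After 'push 13': [13]
  After 'dup': [13, 13]
  After 'mul': [169]
  After 'neg': [-169]
  After 'dup': [-169, -169]
  After 'mod': [0]
  After 'dup': [0, 0]
  After 'eq': [1]
  After 'push 14': [1, 14]
  After 'neg': [1, -14]
Program A final stack: [1, -14]

Program B trace:
  After 'push 13': [13]
  After 'dup': [13, 13]
  After 'drop': [13]
  After 'dup': [13, 13]
  After 'mul': [169]
  After 'neg': [-169]
  After 'dup': [-169, -169]
  After 'mod': [0]
  After 'dup': [0, 0]
  After 'eq': [1]
  After 'push 14': [1, 14]
  After 'neg': [1, -14]
Program B final stack: [1, -14]
Same: yes

Answer: yes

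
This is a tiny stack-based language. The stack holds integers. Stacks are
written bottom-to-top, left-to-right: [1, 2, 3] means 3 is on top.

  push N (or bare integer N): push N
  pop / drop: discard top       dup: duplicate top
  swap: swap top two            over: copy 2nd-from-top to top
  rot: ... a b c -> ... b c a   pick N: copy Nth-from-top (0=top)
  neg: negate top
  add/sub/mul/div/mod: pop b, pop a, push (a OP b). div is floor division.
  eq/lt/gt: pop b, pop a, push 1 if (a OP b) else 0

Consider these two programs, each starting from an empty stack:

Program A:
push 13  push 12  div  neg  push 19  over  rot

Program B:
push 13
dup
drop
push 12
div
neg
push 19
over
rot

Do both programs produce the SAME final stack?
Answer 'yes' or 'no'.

Program A trace:
  After 'push 13': [13]
  After 'push 12': [13, 12]
  After 'div': [1]
  After 'neg': [-1]
  After 'push 19': [-1, 19]
  After 'over': [-1, 19, -1]
  After 'rot': [19, -1, -1]
Program A final stack: [19, -1, -1]

Program B trace:
  After 'push 13': [13]
  After 'dup': [13, 13]
  After 'drop': [13]
  After 'push 12': [13, 12]
  After 'div': [1]
  After 'neg': [-1]
  After 'push 19': [-1, 19]
  After 'over': [-1, 19, -1]
  After 'rot': [19, -1, -1]
Program B final stack: [19, -1, -1]
Same: yes

Answer: yes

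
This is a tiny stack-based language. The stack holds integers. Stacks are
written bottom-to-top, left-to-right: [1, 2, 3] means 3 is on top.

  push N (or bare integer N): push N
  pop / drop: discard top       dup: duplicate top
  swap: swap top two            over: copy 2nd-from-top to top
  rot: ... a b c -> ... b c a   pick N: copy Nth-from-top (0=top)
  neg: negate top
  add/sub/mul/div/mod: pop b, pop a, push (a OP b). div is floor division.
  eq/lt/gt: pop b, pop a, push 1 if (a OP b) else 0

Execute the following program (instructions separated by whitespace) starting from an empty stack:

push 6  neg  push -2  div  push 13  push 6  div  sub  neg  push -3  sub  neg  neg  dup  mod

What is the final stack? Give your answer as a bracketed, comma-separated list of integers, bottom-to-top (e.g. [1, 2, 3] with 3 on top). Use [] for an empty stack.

After 'push 6': [6]
After 'neg': [-6]
After 'push -2': [-6, -2]
After 'div': [3]
After 'push 13': [3, 13]
After 'push 6': [3, 13, 6]
After 'div': [3, 2]
After 'sub': [1]
After 'neg': [-1]
After 'push -3': [-1, -3]
After 'sub': [2]
After 'neg': [-2]
After 'neg': [2]
After 'dup': [2, 2]
After 'mod': [0]

Answer: [0]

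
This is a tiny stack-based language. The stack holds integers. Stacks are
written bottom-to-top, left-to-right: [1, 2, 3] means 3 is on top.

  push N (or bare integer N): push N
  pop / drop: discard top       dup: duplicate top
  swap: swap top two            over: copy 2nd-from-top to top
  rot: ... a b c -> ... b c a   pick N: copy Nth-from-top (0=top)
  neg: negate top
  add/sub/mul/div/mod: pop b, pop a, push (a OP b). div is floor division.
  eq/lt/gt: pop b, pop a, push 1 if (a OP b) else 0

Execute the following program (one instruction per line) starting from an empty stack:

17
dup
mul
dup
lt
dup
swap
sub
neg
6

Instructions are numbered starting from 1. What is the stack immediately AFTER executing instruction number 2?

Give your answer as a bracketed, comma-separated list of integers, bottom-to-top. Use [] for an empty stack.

Step 1 ('17'): [17]
Step 2 ('dup'): [17, 17]

Answer: [17, 17]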